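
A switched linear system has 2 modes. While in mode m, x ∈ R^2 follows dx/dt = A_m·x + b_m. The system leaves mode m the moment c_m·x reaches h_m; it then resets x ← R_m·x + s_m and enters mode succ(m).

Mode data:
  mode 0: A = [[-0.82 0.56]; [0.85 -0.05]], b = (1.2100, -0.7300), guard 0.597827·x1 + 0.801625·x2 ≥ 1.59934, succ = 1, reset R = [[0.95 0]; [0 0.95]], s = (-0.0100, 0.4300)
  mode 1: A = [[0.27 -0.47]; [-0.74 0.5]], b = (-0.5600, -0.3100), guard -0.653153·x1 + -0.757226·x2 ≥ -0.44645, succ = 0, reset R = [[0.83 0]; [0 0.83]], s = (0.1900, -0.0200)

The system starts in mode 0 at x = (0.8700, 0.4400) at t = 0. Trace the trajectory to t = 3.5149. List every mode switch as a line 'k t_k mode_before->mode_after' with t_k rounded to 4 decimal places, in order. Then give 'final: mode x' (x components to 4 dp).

1 1.3284 0->1
2 2.8993 1->0
final: 0 0.9674 0.0849

Mode 0: guard c·x = 1.5993 hit at Δt = 1.3284 (t = 1.3284), x⁻ = (1.5511, 0.8384) → reset → x⁺ = (1.4635, 1.2264), jump to mode 1
Mode 1: guard c·x = -0.4465 hit at Δt = 1.5709 (t = 2.8993), x⁻ = (0.4888, 0.1680) → reset → x⁺ = (0.5957, 0.1194), jump to mode 0
Mode 0: flow for 0.6156 to horizon, guard not reached → x = (0.9674, 0.0849)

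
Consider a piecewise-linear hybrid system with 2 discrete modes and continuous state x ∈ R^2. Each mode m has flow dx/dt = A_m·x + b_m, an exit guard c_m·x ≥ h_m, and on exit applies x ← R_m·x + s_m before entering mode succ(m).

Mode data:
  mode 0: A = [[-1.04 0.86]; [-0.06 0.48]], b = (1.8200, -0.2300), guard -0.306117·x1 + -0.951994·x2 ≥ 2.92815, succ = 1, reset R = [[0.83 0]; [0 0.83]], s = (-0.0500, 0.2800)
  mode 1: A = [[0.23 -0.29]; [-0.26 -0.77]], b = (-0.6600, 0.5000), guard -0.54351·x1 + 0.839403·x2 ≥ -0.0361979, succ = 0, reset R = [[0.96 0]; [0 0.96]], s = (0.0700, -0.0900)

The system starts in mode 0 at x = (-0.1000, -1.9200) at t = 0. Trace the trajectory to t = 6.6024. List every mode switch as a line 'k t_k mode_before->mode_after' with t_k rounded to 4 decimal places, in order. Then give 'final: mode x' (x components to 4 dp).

1 0.7806 0->1
2 1.8969 1->0
3 4.4435 0->1
4 5.7257 1->0
final: 0 0.5146 -0.9556

Mode 0: guard c·x = 2.9282 hit at Δt = 0.7806 (t = 0.7806), x⁻ = (-0.2216, -3.0045) → reset → x⁺ = (-0.2339, -2.2138), jump to mode 1
Mode 1: guard c·x = -0.0362 hit at Δt = 1.1163 (t = 1.8969), x⁻ = (-0.6732, -0.4790) → reset → x⁺ = (-0.5763, -0.5499), jump to mode 0
Mode 0: guard c·x = 2.9282 hit at Δt = 2.5466 (t = 4.4435), x⁻ = (-0.0069, -3.0736) → reset → x⁺ = (-0.0557, -2.2711), jump to mode 1
Mode 1: guard c·x = -0.0362 hit at Δt = 1.2822 (t = 5.7257), x⁻ = (-0.5256, -0.3834) → reset → x⁺ = (-0.4346, -0.4581), jump to mode 0
Mode 0: flow for 0.8767 to horizon, guard not reached → x = (0.5146, -0.9556)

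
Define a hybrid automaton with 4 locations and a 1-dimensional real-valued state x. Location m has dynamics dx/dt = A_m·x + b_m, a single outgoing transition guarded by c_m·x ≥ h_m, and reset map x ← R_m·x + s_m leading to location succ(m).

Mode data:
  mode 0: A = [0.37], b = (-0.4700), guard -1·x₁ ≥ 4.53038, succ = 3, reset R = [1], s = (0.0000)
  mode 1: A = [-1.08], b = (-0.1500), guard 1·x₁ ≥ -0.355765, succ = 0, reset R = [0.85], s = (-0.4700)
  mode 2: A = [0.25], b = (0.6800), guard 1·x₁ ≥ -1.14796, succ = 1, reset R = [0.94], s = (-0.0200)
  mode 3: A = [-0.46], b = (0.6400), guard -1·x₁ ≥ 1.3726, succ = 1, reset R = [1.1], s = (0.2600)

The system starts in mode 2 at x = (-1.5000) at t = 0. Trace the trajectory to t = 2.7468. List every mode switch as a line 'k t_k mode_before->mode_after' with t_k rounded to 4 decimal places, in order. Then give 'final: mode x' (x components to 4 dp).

Mode 2: guard c·x = -1.1480 hit at Δt = 1.0141 (t = 1.0141), x⁻ = (-1.1480) → reset → x⁺ = (-1.0991), jump to mode 1
Mode 1: guard c·x = -0.3558 hit at Δt = 1.3776 (t = 2.3917), x⁻ = (-0.3558) → reset → x⁺ = (-0.7724), jump to mode 0
Mode 0: flow for 0.3551 to horizon, guard not reached → x = (-1.0592)

1 1.0141 2->1
2 2.3917 1->0
final: 0 -1.0592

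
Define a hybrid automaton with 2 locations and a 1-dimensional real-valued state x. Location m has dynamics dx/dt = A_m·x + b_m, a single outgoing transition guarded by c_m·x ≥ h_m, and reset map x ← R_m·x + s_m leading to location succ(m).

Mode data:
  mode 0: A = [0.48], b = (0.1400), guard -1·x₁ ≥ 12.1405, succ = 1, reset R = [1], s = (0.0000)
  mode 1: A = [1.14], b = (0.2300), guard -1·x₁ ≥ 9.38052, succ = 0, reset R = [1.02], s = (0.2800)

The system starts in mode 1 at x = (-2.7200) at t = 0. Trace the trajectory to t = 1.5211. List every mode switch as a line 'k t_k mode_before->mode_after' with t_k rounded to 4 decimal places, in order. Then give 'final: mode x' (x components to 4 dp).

Mode 1: guard c·x = 9.3805 hit at Δt = 1.1345 (t = 1.1345), x⁻ = (-9.3805) → reset → x⁺ = (-9.2881), jump to mode 0
Mode 0: flow for 0.3866 to horizon, guard not reached → x = (-11.1225)

1 1.1345 1->0
final: 0 -11.1225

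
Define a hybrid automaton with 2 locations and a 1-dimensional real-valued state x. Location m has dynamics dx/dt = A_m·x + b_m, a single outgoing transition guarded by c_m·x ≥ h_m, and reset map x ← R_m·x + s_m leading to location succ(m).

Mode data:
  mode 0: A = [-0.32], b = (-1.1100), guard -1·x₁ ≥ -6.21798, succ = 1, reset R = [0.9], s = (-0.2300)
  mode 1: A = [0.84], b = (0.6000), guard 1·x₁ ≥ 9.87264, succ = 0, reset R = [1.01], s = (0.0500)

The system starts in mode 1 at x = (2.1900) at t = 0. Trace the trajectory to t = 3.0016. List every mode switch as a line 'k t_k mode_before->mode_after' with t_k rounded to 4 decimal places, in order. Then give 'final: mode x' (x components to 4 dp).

1 1.5398 1->0
2 2.5748 0->1
final: 1 7.9881

Mode 1: guard c·x = 9.8726 hit at Δt = 1.5398 (t = 1.5398), x⁻ = (9.8726) → reset → x⁺ = (10.0214), jump to mode 0
Mode 0: guard c·x = -6.2180 hit at Δt = 1.0350 (t = 2.5748), x⁻ = (6.2180) → reset → x⁺ = (5.3662), jump to mode 1
Mode 1: flow for 0.4268 to horizon, guard not reached → x = (7.9881)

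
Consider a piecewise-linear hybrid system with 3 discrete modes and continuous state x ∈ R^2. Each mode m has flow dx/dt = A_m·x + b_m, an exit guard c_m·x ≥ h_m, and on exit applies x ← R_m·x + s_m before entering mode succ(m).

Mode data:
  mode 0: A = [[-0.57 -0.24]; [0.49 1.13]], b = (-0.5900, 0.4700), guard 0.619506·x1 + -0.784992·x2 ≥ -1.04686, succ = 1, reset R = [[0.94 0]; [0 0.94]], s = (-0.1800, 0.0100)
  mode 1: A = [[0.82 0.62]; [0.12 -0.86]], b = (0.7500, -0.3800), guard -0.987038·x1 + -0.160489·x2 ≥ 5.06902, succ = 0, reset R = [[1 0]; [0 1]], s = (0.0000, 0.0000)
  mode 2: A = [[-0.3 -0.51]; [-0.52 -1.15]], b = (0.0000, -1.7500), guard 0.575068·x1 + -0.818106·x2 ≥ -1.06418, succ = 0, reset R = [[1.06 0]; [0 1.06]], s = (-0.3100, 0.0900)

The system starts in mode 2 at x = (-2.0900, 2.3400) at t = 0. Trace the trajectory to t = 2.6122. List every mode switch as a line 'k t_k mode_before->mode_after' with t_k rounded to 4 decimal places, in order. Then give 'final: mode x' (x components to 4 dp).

Mode 2: guard c·x = -1.0642 hit at Δt = 1.3871 (t = 1.3871), x⁻ = (-1.8496, 0.0006) → reset → x⁺ = (-2.2706, 0.0907), jump to mode 0
Mode 0: guard c·x = -1.0469 hit at Δt = 0.4891 (t = 1.8762), x⁻ = (-1.9637, -0.2161) → reset → x⁺ = (-2.0258, -0.1931), jump to mode 1
Mode 1: flow for 0.7360 to horizon, guard not reached → x = (-3.1523, -0.4787)

1 1.3871 2->0
2 1.8762 0->1
final: 1 -3.1523 -0.4787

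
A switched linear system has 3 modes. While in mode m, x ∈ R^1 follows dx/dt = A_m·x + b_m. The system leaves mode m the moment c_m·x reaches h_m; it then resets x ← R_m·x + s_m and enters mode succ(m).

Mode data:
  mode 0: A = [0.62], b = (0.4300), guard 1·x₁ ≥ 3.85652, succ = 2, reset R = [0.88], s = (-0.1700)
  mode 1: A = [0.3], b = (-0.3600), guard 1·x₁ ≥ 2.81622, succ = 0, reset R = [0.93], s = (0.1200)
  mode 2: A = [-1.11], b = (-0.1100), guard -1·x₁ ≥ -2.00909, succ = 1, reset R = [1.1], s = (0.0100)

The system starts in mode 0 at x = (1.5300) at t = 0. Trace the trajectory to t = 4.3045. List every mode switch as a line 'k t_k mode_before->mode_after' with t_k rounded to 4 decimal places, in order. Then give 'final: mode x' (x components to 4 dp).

1 1.1549 0->2
2 1.5648 2->1
3 3.0991 1->0
4 3.5536 0->2
5 3.9635 2->1
final: 1 2.3299

Mode 0: guard c·x = 3.8565 hit at Δt = 1.1549 (t = 1.1549), x⁻ = (3.8565) → reset → x⁺ = (3.2237), jump to mode 2
Mode 2: guard c·x = -2.0091 hit at Δt = 0.4099 (t = 1.5648), x⁻ = (2.0091) → reset → x⁺ = (2.2200), jump to mode 1
Mode 1: guard c·x = 2.8162 hit at Δt = 1.5343 (t = 3.0991), x⁻ = (2.8162) → reset → x⁺ = (2.7391), jump to mode 0
Mode 0: guard c·x = 3.8565 hit at Δt = 0.4545 (t = 3.5536), x⁻ = (3.8565) → reset → x⁺ = (3.2237), jump to mode 2
Mode 2: guard c·x = -2.0091 hit at Δt = 0.4099 (t = 3.9635), x⁻ = (2.0091) → reset → x⁺ = (2.2200), jump to mode 1
Mode 1: flow for 0.3410 to horizon, guard not reached → x = (2.3299)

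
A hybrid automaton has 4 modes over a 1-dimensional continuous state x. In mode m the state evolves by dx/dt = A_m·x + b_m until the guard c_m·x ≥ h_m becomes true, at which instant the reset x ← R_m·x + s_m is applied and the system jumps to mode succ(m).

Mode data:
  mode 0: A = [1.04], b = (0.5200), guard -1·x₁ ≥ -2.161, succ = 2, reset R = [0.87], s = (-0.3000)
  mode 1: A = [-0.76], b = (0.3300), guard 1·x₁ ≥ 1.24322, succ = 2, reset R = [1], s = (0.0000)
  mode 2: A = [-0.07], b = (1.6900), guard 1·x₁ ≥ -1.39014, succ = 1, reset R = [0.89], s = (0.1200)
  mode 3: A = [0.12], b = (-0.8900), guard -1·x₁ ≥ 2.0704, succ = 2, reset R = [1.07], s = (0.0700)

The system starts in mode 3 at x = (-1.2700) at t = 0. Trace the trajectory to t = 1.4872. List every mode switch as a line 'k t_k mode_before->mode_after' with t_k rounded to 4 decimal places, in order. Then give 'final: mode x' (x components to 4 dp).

Mode 3: guard c·x = 2.0704 hit at Δt = 0.7345 (t = 0.7345), x⁻ = (-2.0704) → reset → x⁺ = (-2.1453), jump to mode 2
Mode 2: guard c·x = -1.3901 hit at Δt = 0.4164 (t = 1.1509), x⁻ = (-1.3901) → reset → x⁺ = (-1.1172), jump to mode 1
Mode 1: flow for 0.3363 to horizon, guard not reached → x = (-0.7673)

1 0.7345 3->2
2 1.1509 2->1
final: 1 -0.7673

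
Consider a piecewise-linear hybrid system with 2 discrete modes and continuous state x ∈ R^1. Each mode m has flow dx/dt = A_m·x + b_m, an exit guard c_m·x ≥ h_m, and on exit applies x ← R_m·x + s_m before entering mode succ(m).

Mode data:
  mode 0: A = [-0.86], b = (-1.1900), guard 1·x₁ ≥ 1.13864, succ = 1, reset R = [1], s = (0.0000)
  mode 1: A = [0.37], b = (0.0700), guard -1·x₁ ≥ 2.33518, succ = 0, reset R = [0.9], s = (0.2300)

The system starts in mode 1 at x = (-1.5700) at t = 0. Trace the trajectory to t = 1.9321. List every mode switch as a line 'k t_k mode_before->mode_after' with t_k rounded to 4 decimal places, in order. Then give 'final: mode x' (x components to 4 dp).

Mode 1: guard c·x = 2.3352 hit at Δt = 1.1917 (t = 1.1917), x⁻ = (-2.3352) → reset → x⁺ = (-1.8717), jump to mode 0
Mode 0: flow for 0.7404 to horizon, guard not reached → x = (-1.6418)

1 1.1917 1->0
final: 0 -1.6418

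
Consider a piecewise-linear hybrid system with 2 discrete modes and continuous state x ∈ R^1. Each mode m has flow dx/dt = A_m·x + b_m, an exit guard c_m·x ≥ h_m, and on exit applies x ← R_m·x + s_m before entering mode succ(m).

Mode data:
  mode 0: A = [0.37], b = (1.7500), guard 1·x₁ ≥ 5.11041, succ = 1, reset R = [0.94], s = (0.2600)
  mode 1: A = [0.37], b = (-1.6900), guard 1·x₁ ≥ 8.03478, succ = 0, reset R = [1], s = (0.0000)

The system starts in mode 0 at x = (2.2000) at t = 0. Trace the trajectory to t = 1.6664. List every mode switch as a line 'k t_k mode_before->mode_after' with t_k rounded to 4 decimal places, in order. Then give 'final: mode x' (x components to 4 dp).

1 0.9477 0->1
final: 1 5.2149

Mode 0: guard c·x = 5.1104 hit at Δt = 0.9477 (t = 0.9477), x⁻ = (5.1104) → reset → x⁺ = (5.0638), jump to mode 1
Mode 1: flow for 0.7187 to horizon, guard not reached → x = (5.2149)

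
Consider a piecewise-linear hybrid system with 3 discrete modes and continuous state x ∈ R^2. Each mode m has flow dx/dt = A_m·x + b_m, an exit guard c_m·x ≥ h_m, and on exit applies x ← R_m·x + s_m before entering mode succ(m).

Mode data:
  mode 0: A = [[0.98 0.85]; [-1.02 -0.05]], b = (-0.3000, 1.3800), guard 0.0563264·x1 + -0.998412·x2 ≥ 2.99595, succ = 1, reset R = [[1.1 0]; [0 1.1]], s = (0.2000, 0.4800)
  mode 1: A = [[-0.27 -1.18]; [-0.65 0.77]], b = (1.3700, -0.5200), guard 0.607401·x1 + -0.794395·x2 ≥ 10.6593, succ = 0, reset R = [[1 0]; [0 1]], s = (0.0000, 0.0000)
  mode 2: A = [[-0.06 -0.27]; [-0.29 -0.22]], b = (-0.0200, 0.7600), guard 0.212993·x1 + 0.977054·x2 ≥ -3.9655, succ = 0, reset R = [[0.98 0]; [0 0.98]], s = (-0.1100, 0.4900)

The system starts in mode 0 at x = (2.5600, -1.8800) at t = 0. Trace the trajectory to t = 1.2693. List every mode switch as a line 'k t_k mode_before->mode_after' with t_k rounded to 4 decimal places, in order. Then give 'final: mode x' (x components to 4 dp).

1 0.7414 0->1
final: 1 6.0402 -6.1909

Mode 0: guard c·x = 2.9960 hit at Δt = 0.7414 (t = 0.7414), x⁻ = (2.8490, -2.8400) → reset → x⁺ = (3.3340, -2.6440), jump to mode 1
Mode 1: flow for 0.5279 to horizon, guard not reached → x = (6.0402, -6.1909)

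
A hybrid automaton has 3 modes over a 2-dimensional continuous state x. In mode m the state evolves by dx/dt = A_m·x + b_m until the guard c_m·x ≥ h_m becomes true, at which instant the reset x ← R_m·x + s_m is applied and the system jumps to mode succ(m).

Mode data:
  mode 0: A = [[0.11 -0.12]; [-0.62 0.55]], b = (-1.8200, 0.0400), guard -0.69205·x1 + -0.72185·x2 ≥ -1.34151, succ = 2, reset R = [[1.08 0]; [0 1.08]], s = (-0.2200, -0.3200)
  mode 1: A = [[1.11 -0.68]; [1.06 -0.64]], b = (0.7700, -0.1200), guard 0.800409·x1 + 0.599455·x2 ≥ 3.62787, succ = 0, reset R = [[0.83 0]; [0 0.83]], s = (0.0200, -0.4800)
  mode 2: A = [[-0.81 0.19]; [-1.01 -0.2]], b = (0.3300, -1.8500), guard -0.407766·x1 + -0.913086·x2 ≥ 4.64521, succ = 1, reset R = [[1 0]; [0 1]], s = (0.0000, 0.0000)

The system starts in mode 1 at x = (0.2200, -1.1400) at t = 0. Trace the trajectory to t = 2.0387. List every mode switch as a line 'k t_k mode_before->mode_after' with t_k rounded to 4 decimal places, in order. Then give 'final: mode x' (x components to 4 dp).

Mode 1: guard c·x = 3.6279 hit at Δt = 1.2224 (t = 1.2224), x⁻ = (3.6898, 1.1253) → reset → x⁺ = (3.0825, 0.4540), jump to mode 0
Mode 0: guard c·x = -1.3415 hit at Δt = 0.5049 (t = 1.7273), x⁻ = (2.3105, -0.3566) → reset → x⁺ = (2.2753, -0.7052), jump to mode 2
Mode 2: flow for 0.3114 to horizon, guard not reached → x = (1.7901, -1.8388)

1 1.2224 1->0
2 1.7273 0->2
final: 2 1.7901 -1.8388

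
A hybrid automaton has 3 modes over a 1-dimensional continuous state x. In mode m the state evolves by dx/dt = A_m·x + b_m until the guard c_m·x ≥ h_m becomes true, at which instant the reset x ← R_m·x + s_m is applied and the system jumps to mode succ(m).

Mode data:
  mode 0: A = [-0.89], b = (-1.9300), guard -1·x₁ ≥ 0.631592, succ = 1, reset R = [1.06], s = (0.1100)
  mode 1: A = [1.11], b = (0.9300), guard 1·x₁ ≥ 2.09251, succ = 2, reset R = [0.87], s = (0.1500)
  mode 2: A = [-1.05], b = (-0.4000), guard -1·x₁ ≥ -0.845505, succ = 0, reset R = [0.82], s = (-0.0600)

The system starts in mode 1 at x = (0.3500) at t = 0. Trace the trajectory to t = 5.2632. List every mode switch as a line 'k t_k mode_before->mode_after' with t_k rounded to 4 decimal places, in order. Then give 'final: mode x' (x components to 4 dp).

1 0.8135 1->2
2 1.4334 2->0
3 2.1081 0->1
4 4.2288 1->2
5 4.8487 2->0
final: 0 -0.2310

Mode 1: guard c·x = 2.0925 hit at Δt = 0.8135 (t = 0.8135), x⁻ = (2.0925) → reset → x⁺ = (1.9705), jump to mode 2
Mode 2: guard c·x = -0.8455 hit at Δt = 0.6199 (t = 1.4334), x⁻ = (0.8455) → reset → x⁺ = (0.6333), jump to mode 0
Mode 0: guard c·x = 0.6316 hit at Δt = 0.6747 (t = 2.1081), x⁻ = (-0.6316) → reset → x⁺ = (-0.5595), jump to mode 1
Mode 1: guard c·x = 2.0925 hit at Δt = 2.1207 (t = 4.2288), x⁻ = (2.0925) → reset → x⁺ = (1.9705), jump to mode 2
Mode 2: guard c·x = -0.8455 hit at Δt = 0.6199 (t = 4.8487), x⁻ = (0.8455) → reset → x⁺ = (0.6333), jump to mode 0
Mode 0: flow for 0.4145 to horizon, guard not reached → x = (-0.2310)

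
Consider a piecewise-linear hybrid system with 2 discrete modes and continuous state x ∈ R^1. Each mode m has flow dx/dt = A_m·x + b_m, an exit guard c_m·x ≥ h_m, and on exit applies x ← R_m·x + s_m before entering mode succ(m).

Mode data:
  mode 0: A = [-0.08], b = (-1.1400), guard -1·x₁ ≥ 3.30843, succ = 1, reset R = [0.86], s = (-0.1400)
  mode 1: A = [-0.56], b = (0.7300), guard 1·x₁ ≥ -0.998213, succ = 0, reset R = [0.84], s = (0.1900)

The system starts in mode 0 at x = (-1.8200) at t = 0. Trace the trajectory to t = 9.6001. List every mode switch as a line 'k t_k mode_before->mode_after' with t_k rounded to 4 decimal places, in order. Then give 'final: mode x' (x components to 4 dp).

1 1.5943 0->1
2 2.7056 1->0
3 5.4257 0->1
4 6.5370 1->0
5 9.2572 0->1
final: 1 -2.2359

Mode 0: guard c·x = 3.3084 hit at Δt = 1.5943 (t = 1.5943), x⁻ = (-3.3084) → reset → x⁺ = (-2.9852), jump to mode 1
Mode 1: guard c·x = -0.9982 hit at Δt = 1.1113 (t = 2.7056), x⁻ = (-0.9982) → reset → x⁺ = (-0.6485), jump to mode 0
Mode 0: guard c·x = 3.3084 hit at Δt = 2.7201 (t = 5.4257), x⁻ = (-3.3084) → reset → x⁺ = (-2.9852), jump to mode 1
Mode 1: guard c·x = -0.9982 hit at Δt = 1.1113 (t = 6.5370), x⁻ = (-0.9982) → reset → x⁺ = (-0.6485), jump to mode 0
Mode 0: guard c·x = 3.3084 hit at Δt = 2.7201 (t = 9.2572), x⁻ = (-3.3084) → reset → x⁺ = (-2.9852), jump to mode 1
Mode 1: flow for 0.3429 to horizon, guard not reached → x = (-2.2359)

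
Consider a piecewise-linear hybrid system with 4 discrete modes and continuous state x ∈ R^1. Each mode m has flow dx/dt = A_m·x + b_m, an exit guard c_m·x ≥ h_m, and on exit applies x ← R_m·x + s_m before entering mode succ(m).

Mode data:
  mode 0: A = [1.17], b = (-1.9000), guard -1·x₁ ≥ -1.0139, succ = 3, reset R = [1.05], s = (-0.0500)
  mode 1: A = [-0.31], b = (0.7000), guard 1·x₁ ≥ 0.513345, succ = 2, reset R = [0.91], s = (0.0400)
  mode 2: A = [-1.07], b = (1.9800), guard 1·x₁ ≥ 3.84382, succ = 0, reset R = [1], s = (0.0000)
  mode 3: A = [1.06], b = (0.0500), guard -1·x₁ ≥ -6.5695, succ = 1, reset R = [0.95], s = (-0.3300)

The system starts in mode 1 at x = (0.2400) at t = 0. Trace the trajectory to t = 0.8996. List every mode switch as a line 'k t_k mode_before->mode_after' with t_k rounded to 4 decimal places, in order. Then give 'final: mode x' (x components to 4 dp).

Mode 1: guard c·x = 0.5133 hit at Δt = 0.4695 (t = 0.4695), x⁻ = (0.5133) → reset → x⁺ = (0.5071), jump to mode 2
Mode 2: flow for 0.4301 to horizon, guard not reached → x = (1.0026)

1 0.4695 1->2
final: 2 1.0026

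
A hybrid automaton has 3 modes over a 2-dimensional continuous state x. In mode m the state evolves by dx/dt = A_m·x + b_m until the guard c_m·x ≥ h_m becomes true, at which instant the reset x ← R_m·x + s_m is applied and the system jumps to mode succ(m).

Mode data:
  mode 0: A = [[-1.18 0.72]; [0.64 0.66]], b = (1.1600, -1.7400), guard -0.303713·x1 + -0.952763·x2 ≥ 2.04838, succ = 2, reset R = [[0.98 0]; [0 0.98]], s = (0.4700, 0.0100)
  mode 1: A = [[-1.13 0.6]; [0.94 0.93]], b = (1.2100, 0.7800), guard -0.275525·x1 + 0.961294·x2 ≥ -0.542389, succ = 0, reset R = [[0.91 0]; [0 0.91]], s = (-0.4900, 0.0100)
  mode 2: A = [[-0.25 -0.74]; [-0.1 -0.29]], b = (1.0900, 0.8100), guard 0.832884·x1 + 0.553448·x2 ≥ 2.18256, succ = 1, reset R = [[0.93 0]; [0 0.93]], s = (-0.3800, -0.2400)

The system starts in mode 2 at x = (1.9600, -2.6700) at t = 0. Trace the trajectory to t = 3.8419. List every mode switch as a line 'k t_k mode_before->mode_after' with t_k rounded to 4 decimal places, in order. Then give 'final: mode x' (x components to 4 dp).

Mode 2: guard c·x = 2.1826 hit at Δt = 0.9086 (t = 0.9086), x⁻ = (3.7111, -1.6413) → reset → x⁺ = (3.0713, -1.7664), jump to mode 1
Mode 1: guard c·x = -0.5424 hit at Δt = 0.8735 (t = 1.7821), x⁻ = (1.5430, -0.1220) → reset → x⁺ = (0.9141, -0.1010), jump to mode 0
Mode 0: guard c·x = 2.0484 hit at Δt = 1.1214 (t = 2.9035), x⁻ = (0.4003, -2.2775) → reset → x⁺ = (0.8623, -2.2220), jump to mode 2
Mode 2: flow for 0.9384 to horizon, guard not reached → x = (2.6113, -1.1808)

1 0.9086 2->1
2 1.7821 1->0
3 2.9035 0->2
final: 2 2.6113 -1.1808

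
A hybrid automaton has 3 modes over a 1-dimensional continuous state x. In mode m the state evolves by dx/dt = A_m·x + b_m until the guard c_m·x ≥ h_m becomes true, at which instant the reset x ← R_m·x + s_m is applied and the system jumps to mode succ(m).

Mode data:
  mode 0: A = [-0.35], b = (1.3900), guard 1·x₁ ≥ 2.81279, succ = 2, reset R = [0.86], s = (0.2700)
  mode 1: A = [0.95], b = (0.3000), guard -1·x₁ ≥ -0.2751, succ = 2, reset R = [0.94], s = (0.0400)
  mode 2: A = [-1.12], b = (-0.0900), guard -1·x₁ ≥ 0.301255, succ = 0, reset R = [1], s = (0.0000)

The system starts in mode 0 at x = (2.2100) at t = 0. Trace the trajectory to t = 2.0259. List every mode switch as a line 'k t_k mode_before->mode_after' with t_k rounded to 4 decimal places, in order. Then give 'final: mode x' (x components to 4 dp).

Mode 0: guard c·x = 2.8128 hit at Δt = 1.1968 (t = 1.1968), x⁻ = (2.8128) → reset → x⁺ = (2.6890), jump to mode 2
Mode 2: flow for 0.8291 to horizon, guard not reached → x = (1.0138)

1 1.1968 0->2
final: 2 1.0138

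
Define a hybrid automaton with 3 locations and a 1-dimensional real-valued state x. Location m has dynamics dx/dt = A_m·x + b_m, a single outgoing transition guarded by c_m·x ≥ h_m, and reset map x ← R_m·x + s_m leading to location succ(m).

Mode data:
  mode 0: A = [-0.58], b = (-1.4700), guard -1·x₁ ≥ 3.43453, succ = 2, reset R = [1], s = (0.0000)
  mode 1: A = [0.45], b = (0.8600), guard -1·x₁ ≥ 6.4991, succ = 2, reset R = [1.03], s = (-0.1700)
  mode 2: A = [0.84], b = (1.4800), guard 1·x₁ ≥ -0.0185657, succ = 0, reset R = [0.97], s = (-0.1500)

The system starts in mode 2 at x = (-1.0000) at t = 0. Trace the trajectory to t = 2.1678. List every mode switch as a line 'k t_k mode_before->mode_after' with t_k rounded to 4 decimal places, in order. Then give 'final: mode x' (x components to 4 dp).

Mode 2: guard c·x = -0.0186 hit at Δt = 0.9854 (t = 0.9854), x⁻ = (-0.0186) → reset → x⁺ = (-0.1680), jump to mode 0
Mode 0: flow for 1.1824 to horizon, guard not reached → x = (-1.3425)

1 0.9854 2->0
final: 0 -1.3425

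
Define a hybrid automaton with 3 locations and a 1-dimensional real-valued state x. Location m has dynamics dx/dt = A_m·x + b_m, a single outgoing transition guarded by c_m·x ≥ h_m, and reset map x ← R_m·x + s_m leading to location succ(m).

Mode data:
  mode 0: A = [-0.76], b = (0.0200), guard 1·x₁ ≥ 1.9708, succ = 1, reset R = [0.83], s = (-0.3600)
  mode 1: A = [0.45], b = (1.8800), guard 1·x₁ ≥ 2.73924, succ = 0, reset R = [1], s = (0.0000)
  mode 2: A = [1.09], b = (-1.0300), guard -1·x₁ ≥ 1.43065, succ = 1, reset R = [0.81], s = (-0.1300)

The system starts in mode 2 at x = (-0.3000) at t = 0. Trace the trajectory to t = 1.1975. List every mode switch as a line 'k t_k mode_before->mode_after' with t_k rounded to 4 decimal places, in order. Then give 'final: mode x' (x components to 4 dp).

1 0.5928 2->1
final: 1 -0.3853

Mode 2: guard c·x = 1.4306 hit at Δt = 0.5928 (t = 0.5928), x⁻ = (-1.4306) → reset → x⁺ = (-1.2888), jump to mode 1
Mode 1: flow for 0.6047 to horizon, guard not reached → x = (-0.3853)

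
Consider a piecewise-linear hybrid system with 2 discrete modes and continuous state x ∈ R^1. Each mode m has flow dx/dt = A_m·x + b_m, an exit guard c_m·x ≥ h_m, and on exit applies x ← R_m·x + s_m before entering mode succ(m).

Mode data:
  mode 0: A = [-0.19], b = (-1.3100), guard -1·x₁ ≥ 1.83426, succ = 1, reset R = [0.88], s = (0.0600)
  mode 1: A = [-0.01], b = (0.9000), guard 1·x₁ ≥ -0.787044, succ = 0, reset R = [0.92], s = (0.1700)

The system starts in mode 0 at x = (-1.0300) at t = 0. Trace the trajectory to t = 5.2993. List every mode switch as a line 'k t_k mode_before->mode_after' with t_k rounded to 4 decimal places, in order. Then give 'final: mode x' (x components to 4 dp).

Mode 0: guard c·x = 1.8343 hit at Δt = 0.7763 (t = 0.7763), x⁻ = (-1.8343) → reset → x⁺ = (-1.5541), jump to mode 1
Mode 1: guard c·x = -0.7870 hit at Δt = 0.8414 (t = 1.6177), x⁻ = (-0.7870) → reset → x⁺ = (-0.5541), jump to mode 0
Mode 0: guard c·x = 1.8343 hit at Δt = 1.1870 (t = 2.8047), x⁻ = (-1.8343) → reset → x⁺ = (-1.5541), jump to mode 1
Mode 1: guard c·x = -0.7870 hit at Δt = 0.8414 (t = 3.6461), x⁻ = (-0.7870) → reset → x⁺ = (-0.5541), jump to mode 0
Mode 0: guard c·x = 1.8343 hit at Δt = 1.1870 (t = 4.8330), x⁻ = (-1.8343) → reset → x⁺ = (-1.5541), jump to mode 1
Mode 1: flow for 0.4663 to horizon, guard not reached → x = (-1.1282)

1 0.7763 0->1
2 1.6177 1->0
3 2.8047 0->1
4 3.6461 1->0
5 4.8330 0->1
final: 1 -1.1282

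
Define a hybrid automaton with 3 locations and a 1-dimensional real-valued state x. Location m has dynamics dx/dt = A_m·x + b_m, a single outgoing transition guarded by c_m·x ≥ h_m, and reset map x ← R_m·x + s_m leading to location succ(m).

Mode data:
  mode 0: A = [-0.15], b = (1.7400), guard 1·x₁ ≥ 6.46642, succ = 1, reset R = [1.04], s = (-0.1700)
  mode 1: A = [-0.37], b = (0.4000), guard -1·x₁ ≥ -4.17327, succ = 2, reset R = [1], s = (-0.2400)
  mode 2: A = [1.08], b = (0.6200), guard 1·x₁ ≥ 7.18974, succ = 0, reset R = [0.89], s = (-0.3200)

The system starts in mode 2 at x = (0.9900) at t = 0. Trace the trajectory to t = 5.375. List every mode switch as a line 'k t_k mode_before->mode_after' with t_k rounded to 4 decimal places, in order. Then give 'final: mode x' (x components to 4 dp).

1 1.4835 2->0
2 1.9687 0->1
3 3.5123 1->2
4 4.0158 2->0
5 4.5010 0->1
final: 1 5.0426

Mode 2: guard c·x = 7.1897 hit at Δt = 1.4835 (t = 1.4835), x⁻ = (7.1897) → reset → x⁺ = (6.0789), jump to mode 0
Mode 0: guard c·x = 6.4664 hit at Δt = 0.4852 (t = 1.9687), x⁻ = (6.4664) → reset → x⁺ = (6.5551), jump to mode 1
Mode 1: guard c·x = -4.1733 hit at Δt = 1.5436 (t = 3.5123), x⁻ = (4.1733) → reset → x⁺ = (3.9333), jump to mode 2
Mode 2: guard c·x = 7.1897 hit at Δt = 0.5035 (t = 4.0158), x⁻ = (7.1897) → reset → x⁺ = (6.0789), jump to mode 0
Mode 0: guard c·x = 6.4664 hit at Δt = 0.4852 (t = 4.5010), x⁻ = (6.4664) → reset → x⁺ = (6.5551), jump to mode 1
Mode 1: flow for 0.8740 to horizon, guard not reached → x = (5.0426)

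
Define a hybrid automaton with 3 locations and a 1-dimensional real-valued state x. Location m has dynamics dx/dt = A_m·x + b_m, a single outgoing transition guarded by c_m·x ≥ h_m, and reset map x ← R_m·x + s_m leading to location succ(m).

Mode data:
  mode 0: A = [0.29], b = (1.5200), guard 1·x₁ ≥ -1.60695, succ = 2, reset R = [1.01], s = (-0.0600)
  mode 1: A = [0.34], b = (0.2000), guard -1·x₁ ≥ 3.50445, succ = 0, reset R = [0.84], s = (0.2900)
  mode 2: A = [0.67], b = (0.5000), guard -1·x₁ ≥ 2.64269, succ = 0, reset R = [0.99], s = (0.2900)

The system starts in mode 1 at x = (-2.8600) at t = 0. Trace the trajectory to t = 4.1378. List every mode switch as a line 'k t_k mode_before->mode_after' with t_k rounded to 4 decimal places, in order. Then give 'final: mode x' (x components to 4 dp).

1 0.7345 1->0
2 1.9059 0->2
3 2.9586 2->0
4 3.7191 0->2
final: 2 -1.9864

Mode 1: guard c·x = 3.5044 hit at Δt = 0.7345 (t = 0.7345), x⁻ = (-3.5045) → reset → x⁺ = (-2.6537), jump to mode 0
Mode 0: guard c·x = -1.6070 hit at Δt = 1.1714 (t = 1.9059), x⁻ = (-1.6070) → reset → x⁺ = (-1.6830), jump to mode 2
Mode 2: guard c·x = 2.6427 hit at Δt = 1.0527 (t = 2.9586), x⁻ = (-2.6427) → reset → x⁺ = (-2.3263), jump to mode 0
Mode 0: guard c·x = -1.6070 hit at Δt = 0.7605 (t = 3.7191), x⁻ = (-1.6070) → reset → x⁺ = (-1.6830), jump to mode 2
Mode 2: flow for 0.4187 to horizon, guard not reached → x = (-1.9864)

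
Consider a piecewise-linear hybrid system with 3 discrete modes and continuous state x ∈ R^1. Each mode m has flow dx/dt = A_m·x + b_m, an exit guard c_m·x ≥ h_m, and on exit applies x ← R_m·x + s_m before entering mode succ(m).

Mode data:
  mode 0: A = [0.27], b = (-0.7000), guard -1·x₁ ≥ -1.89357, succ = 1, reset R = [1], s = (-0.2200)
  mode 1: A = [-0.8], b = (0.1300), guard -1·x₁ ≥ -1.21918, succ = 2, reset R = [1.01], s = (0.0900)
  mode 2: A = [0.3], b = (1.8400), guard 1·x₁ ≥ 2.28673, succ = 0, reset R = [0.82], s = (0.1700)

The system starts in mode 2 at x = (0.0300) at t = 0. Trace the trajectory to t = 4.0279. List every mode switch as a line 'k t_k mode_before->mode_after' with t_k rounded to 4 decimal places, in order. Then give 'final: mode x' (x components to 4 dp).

Mode 2: guard c·x = 2.2867 hit at Δt = 1.0400 (t = 1.0400), x⁻ = (2.2867) → reset → x⁺ = (2.0451), jump to mode 0
Mode 0: guard c·x = -1.8936 hit at Δt = 0.9051 (t = 1.9451), x⁻ = (1.8936) → reset → x⁺ = (1.6736), jump to mode 1
Mode 1: guard c·x = -1.2192 hit at Δt = 0.4471 (t = 2.3922), x⁻ = (1.2192) → reset → x⁺ = (1.3214), jump to mode 2
Mode 2: guard c·x = 2.2867 hit at Δt = 0.4059 (t = 2.7981), x⁻ = (2.2867) → reset → x⁺ = (2.0451), jump to mode 0
Mode 0: guard c·x = -1.8936 hit at Δt = 0.9051 (t = 3.7031), x⁻ = (1.8936) → reset → x⁺ = (1.6736), jump to mode 1
Mode 1: flow for 0.3248 to horizon, guard not reached → x = (1.3278)

1 1.0400 2->0
2 1.9451 0->1
3 2.3922 1->2
4 2.7981 2->0
5 3.7031 0->1
final: 1 1.3278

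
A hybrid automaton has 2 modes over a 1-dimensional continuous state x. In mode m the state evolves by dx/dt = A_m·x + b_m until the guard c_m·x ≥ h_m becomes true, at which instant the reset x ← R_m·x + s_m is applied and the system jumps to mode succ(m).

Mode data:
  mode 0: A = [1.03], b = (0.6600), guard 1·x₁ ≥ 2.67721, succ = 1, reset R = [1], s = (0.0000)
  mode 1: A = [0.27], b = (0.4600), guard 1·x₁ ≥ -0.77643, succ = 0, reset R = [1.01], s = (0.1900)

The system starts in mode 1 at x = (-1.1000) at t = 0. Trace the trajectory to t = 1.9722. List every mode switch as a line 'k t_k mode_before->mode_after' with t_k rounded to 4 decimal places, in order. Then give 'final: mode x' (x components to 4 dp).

Mode 1: guard c·x = -0.7764 hit at Δt = 1.5895 (t = 1.5895), x⁻ = (-0.7764) → reset → x⁺ = (-0.5942), jump to mode 0
Mode 0: flow for 0.3827 to horizon, guard not reached → x = (-0.5717)

1 1.5895 1->0
final: 0 -0.5717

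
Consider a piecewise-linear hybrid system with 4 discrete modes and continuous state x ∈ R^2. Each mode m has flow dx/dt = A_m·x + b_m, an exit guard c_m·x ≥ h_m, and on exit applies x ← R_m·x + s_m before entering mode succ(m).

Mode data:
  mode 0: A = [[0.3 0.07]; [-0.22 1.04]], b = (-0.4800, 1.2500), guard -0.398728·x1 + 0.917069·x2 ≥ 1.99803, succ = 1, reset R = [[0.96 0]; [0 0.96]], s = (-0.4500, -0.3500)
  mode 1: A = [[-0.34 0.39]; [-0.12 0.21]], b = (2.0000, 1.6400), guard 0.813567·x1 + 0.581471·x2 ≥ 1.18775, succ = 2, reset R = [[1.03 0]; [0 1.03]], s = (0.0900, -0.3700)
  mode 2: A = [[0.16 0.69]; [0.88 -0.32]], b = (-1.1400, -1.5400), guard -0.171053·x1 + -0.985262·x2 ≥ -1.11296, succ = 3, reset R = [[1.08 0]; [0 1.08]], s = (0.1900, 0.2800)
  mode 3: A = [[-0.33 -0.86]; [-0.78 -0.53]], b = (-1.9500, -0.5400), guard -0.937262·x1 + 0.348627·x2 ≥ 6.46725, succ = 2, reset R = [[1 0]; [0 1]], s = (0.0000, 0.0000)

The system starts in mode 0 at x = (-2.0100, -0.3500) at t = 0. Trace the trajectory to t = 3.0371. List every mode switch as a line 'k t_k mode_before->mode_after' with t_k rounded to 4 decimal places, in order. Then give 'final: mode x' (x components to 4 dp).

1 0.6557 0->1
2 1.5380 1->2
3 1.9890 2->3
final: 3 -2.7973 1.4824

Mode 0: guard c·x = 1.9980 hit at Δt = 0.6557 (t = 0.6557), x⁻ = (-2.7844, 0.9681) → reset → x⁺ = (-3.1231, 0.5794), jump to mode 1
Mode 1: guard c·x = 1.1878 hit at Δt = 0.8823 (t = 1.5380), x⁻ = (-0.3201, 2.4905) → reset → x⁺ = (-0.2397, 2.1952), jump to mode 2
Mode 2: guard c·x = -1.1130 hit at Δt = 0.4510 (t = 1.9890), x⁻ = (-0.2492, 1.1729) → reset → x⁺ = (-0.0791, 1.5467), jump to mode 3
Mode 3: flow for 1.0481 to horizon, guard not reached → x = (-2.7973, 1.4824)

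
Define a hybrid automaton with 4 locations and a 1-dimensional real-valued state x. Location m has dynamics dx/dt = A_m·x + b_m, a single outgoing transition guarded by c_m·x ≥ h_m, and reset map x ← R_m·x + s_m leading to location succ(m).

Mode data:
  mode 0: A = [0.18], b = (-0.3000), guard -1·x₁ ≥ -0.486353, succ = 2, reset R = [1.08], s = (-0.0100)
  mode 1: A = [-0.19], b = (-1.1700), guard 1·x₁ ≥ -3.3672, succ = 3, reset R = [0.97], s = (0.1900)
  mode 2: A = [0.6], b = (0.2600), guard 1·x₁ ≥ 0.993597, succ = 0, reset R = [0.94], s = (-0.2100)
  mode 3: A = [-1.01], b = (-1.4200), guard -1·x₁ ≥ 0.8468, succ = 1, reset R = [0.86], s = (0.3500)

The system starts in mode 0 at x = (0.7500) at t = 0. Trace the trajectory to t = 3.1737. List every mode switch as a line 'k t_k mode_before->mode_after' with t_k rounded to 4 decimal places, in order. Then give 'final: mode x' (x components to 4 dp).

Mode 0: guard c·x = -0.4864 hit at Δt = 1.4044 (t = 1.4044), x⁻ = (0.4864) → reset → x⁺ = (0.5153), jump to mode 2
Mode 2: guard c·x = 0.9936 hit at Δt = 0.6805 (t = 2.0849), x⁻ = (0.9936) → reset → x⁺ = (0.7240), jump to mode 0
Mode 0: flow for 1.0888 to horizon, guard not reached → x = (0.5199)

1 1.4044 0->2
2 2.0849 2->0
final: 0 0.5199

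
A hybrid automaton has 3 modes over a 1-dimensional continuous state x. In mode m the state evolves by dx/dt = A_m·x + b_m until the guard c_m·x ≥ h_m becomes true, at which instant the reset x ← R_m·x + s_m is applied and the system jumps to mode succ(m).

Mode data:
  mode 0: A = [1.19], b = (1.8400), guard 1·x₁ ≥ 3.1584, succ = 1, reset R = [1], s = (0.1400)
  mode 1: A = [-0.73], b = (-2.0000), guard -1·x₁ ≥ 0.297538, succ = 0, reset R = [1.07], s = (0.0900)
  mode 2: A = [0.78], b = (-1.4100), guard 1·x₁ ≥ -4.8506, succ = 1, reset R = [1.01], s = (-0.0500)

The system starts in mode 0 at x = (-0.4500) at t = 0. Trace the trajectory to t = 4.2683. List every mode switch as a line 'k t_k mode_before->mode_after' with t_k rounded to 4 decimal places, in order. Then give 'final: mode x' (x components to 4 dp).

1 1.2241 0->1
2 2.4641 1->0
3 3.5335 0->1
final: 1 0.7916

Mode 0: guard c·x = 3.1584 hit at Δt = 1.2241 (t = 1.2241), x⁻ = (3.1584) → reset → x⁺ = (3.2984), jump to mode 1
Mode 1: guard c·x = 0.2975 hit at Δt = 1.2400 (t = 2.4641), x⁻ = (-0.2975) → reset → x⁺ = (-0.2284), jump to mode 0
Mode 0: guard c·x = 3.1584 hit at Δt = 1.0694 (t = 3.5335), x⁻ = (3.1584) → reset → x⁺ = (3.2984), jump to mode 1
Mode 1: flow for 0.7348 to horizon, guard not reached → x = (0.7916)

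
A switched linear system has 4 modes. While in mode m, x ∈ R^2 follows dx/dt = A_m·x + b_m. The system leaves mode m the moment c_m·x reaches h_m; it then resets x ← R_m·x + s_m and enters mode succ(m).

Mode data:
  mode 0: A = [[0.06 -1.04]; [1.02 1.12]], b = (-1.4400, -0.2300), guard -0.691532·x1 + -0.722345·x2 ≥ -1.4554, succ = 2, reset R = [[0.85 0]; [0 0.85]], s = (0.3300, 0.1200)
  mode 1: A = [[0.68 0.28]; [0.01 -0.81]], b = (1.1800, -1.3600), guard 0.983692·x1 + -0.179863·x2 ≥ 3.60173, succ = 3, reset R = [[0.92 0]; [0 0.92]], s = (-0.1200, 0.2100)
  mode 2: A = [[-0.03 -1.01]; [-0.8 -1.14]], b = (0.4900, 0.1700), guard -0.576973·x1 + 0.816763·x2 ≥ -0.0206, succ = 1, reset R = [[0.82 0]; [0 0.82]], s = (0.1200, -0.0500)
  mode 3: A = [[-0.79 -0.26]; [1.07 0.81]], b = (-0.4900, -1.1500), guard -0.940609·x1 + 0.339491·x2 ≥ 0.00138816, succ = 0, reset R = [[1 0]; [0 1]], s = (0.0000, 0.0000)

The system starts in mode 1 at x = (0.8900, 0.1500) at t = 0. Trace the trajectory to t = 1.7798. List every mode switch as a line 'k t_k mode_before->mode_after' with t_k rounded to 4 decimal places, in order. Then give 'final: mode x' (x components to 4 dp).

1 1.0609 1->3
final: 3 1.5017 0.2070

Mode 1: guard c·x = 3.6017 hit at Δt = 1.0609 (t = 1.0609), x⁻ = (3.4990, -0.8885) → reset → x⁺ = (3.0991, -0.6074), jump to mode 3
Mode 3: flow for 0.7189 to horizon, guard not reached → x = (1.5017, 0.2070)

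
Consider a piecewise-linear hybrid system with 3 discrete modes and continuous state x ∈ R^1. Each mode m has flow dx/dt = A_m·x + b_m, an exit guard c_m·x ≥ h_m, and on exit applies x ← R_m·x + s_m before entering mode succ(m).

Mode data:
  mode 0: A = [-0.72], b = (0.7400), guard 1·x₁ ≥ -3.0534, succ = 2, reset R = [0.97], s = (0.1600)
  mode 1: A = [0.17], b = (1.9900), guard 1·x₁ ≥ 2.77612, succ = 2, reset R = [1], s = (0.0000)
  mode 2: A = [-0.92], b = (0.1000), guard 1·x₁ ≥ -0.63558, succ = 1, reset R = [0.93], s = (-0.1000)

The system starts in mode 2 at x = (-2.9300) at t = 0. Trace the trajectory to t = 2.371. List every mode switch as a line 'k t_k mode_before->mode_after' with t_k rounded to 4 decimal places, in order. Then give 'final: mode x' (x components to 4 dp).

1 1.5291 2->1
final: 1 1.0038

Mode 2: guard c·x = -0.6356 hit at Δt = 1.5291 (t = 1.5291), x⁻ = (-0.6356) → reset → x⁺ = (-0.6911), jump to mode 1
Mode 1: flow for 0.8419 to horizon, guard not reached → x = (1.0038)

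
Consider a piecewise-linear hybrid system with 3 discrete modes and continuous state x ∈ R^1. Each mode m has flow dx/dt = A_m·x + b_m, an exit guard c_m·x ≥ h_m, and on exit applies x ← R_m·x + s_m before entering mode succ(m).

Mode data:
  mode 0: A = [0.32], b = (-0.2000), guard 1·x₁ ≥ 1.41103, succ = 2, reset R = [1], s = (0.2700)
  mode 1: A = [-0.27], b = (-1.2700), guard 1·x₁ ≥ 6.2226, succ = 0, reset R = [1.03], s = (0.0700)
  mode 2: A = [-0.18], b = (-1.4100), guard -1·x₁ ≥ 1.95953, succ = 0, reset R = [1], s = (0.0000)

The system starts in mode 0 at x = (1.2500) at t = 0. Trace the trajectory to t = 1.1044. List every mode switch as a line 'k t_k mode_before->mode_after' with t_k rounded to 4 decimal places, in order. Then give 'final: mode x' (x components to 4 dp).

Mode 0: guard c·x = 1.4110 hit at Δt = 0.7164 (t = 0.7164), x⁻ = (1.4110) → reset → x⁺ = (1.6810), jump to mode 2
Mode 2: flow for 0.3880 to horizon, guard not reached → x = (1.0392)

1 0.7164 0->2
final: 2 1.0392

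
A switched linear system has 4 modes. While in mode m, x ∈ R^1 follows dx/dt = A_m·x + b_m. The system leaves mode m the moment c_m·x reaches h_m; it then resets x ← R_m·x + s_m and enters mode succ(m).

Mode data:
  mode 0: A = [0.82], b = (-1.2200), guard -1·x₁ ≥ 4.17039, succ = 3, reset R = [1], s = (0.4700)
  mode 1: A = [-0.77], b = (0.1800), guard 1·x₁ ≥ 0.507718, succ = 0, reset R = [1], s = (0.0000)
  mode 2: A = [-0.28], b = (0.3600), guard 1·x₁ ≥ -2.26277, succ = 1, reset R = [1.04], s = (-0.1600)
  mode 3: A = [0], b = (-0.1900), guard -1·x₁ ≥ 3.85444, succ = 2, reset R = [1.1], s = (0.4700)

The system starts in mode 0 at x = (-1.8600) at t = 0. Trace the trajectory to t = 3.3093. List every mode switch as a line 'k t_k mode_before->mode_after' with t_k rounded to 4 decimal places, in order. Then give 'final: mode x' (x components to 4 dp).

1 0.6400 0->3
2 1.4508 3->2
3 2.7150 2->1
final: 1 -1.5045

Mode 0: guard c·x = 4.1704 hit at Δt = 0.6400 (t = 0.6400), x⁻ = (-4.1704) → reset → x⁺ = (-3.7004), jump to mode 3
Mode 3: guard c·x = 3.8544 hit at Δt = 0.8108 (t = 1.4508), x⁻ = (-3.8544) → reset → x⁺ = (-3.7699), jump to mode 2
Mode 2: guard c·x = -2.2628 hit at Δt = 1.2642 (t = 2.7150), x⁻ = (-2.2628) → reset → x⁺ = (-2.5133), jump to mode 1
Mode 1: flow for 0.5943 to horizon, guard not reached → x = (-1.5045)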